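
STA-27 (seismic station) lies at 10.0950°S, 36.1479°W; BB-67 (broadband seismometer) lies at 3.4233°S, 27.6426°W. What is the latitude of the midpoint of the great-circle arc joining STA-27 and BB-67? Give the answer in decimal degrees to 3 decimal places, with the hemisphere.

Bx = cos φ₂ cos Δλ = 0.987237,  By = cos φ₂ sin Δλ = 0.147637
φₘ = atan2(sin φ₁ + sin φ₂, √((cos φ₁ + Bx)² + By²)) = -6.77764°
λₘ = λ₁ + atan2(By, cos φ₁ + Bx) = -31.86582°

6.778°S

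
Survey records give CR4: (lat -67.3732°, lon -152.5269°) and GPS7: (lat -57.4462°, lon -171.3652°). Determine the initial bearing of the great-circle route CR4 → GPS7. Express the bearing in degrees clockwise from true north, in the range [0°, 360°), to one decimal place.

310.0°

Δλ = -18.8383°
y = sin Δλ · cos φ₂ = -0.173749
x = cos φ₁ sin φ₂ − sin φ₁ cos φ₂ cos Δλ = 0.145788
θ = atan2(y, x) = -50.0008° → 309.9992° (mod 360°)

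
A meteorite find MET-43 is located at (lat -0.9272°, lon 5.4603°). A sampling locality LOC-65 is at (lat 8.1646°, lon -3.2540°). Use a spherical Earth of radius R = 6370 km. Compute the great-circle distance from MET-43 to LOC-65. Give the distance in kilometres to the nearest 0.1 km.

1398.1 km

Δφ = 9.0918°,  Δλ = -8.7143°
a = sin²(Δφ/2) + cos φ₁ cos φ₂ sin²(Δλ/2) = 0.011994
c = 2·arcsin(√a) = 0.219479 rad = 12.5752°
d = R·c = 6370 × 0.219479 = 1398.1 km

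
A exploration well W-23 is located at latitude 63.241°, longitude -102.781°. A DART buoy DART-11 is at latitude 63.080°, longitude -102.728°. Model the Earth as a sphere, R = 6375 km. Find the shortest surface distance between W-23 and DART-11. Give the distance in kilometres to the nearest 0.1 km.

Δφ = -0.1610°,  Δλ = 0.0530°
a = sin²(Δφ/2) + cos φ₁ cos φ₂ sin²(Δλ/2) = 0.000002
c = 2·arcsin(√a) = 0.002841 rad = 0.1628°
d = R·c = 6375 × 0.002841 = 18.1 km

18.1 km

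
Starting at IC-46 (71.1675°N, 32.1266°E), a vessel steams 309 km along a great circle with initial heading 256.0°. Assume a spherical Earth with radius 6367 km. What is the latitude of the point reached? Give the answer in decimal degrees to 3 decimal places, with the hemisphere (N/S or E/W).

δ = d/R = 309/6367 = 0.048531 rad
φ₂ = arcsin(sin φ₁ cos δ + cos φ₁ sin δ cos θ)
   = arcsin(0.94647·0.99882 + 0.32280·0.04851·-0.24192) = 70.31579°
λ₂ = λ₁ + atan2(sin θ sin δ cos φ₁, cos δ − sin φ₁ sin φ₂) = 24.09346°

70.316°N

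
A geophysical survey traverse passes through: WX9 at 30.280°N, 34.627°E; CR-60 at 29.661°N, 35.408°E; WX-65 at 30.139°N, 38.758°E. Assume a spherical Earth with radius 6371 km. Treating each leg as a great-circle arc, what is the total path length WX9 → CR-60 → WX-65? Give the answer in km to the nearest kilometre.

429 km

WX9→CR-60: c = 0.016005 rad, d = 101.97 km
CR-60→WX-65: c = 0.051366 rad, d = 327.25 km
Total = 101.97 + 327.25 = 429.22 km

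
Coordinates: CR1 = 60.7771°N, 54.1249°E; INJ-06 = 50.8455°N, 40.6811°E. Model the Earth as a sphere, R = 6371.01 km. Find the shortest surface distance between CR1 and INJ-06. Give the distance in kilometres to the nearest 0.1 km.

Δφ = -9.9316°,  Δλ = -13.4438°
a = sin²(Δφ/2) + cos φ₁ cos φ₂ sin²(Δλ/2) = 0.011716
c = 2·arcsin(√a) = 0.216908 rad = 12.4279°
d = R·c = 6371.01 × 0.216908 = 1381.9 km

1381.9 km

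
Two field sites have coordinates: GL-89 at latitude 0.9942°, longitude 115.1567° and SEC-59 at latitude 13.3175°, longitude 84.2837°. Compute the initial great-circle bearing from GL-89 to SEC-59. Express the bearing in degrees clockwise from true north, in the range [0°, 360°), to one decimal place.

293.4°

Δλ = -30.8730°
y = sin Δλ · cos φ₂ = -0.499338
x = cos φ₁ sin φ₂ − sin φ₁ cos φ₂ cos Δλ = 0.215820
θ = atan2(y, x) = -66.6254° → 293.3746° (mod 360°)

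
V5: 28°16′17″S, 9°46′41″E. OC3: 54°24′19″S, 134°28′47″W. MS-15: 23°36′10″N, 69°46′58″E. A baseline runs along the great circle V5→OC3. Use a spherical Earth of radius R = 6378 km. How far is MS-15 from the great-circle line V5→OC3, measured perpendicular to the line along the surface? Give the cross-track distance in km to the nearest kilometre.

3734 km

V5: φ = -28.27139°, λ = +9.77806°
OC3: φ = -54.40528°, λ = -134.47972°
MS-15: φ = +23.60278°, λ = +69.78278°
δ₁₃ = central angle V5→MS-15 = 1.355318 rad  (haversine)
θ₁₃ = bearing V5→MS-15 = 54.331°,  θ₁₂ = bearing V5→OC3 = 199.887°
dₓₜ = R·arcsin(sin δ₁₃ · sin(θ₁₃ − θ₁₂)) = 6378·arcsin(0.97687·sin(-145.555°)) = -3733.656 km
|dₓₜ| = 3733.656 km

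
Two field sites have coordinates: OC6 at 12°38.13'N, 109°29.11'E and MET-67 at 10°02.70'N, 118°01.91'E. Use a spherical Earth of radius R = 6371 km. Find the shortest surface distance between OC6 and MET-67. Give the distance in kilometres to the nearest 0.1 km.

975.2 km

OC6: φ = +12.63550°, λ = +109.48517°
MET-67: φ = +10.04500°, λ = +118.03183°
Δφ = -2.5905°,  Δλ = 8.5467°
a = sin²(Δφ/2) + cos φ₁ cos φ₂ sin²(Δλ/2) = 0.005846
c = 2·arcsin(√a) = 0.153066 rad = 8.7700°
d = R·c = 6371 × 0.153066 = 975.2 km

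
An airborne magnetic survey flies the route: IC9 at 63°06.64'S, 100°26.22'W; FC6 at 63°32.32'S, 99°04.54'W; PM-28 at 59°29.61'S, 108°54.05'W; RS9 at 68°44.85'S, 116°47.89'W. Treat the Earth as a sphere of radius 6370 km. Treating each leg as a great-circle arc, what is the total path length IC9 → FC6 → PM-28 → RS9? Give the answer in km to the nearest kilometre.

IC9: φ = -63.11067°, λ = -100.43700°
FC6: φ = -63.53867°, λ = -99.07567°
PM-28: φ = -59.49350°, λ = -108.90083°
RS9: φ = -68.74750°, λ = -116.79817°
IC9→FC6: c = 0.013022 rad, d = 82.95 km
FC6→PM-28: c = 0.107838 rad, d = 686.93 km
PM-28→RS9: c = 0.172026 rad, d = 1095.81 km
Total = 82.95 + 686.93 + 1095.81 = 1865.68 km

1866 km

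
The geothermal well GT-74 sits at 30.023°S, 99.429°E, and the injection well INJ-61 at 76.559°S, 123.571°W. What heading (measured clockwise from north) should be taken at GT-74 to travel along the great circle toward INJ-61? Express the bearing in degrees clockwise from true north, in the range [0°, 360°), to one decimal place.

170.3°

Δλ = 137.0000°
y = sin Δλ · cos φ₂ = 0.158526
x = cos φ₁ sin φ₂ − sin φ₁ cos φ₂ cos Δλ = -0.927168
θ = atan2(y, x) = 170.2974° → 170.2974° (mod 360°)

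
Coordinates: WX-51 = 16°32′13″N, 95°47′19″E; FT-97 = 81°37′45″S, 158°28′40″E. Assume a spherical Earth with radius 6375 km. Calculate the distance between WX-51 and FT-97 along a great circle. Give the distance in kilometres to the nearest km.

WX-51: φ = +16.53694°, λ = +95.78861°
FT-97: φ = -81.62917°, λ = +158.47778°
Δφ = -98.1661°,  Δλ = 62.6892°
a = sin²(Δφ/2) + cos φ₁ cos φ₂ sin²(Δλ/2) = 0.608785
c = 2·arcsin(√a) = 1.790120 rad = 102.5663°
d = R·c = 6375 × 1.790120 = 11412.0 km

11412 km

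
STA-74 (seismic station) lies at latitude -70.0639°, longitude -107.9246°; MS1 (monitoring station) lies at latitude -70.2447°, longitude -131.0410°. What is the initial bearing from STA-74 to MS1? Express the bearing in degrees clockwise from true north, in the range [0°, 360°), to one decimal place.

Δλ = -23.1164°
y = sin Δλ · cos φ₂ = -0.132700
x = cos φ₁ sin φ₂ − sin φ₁ cos φ₂ cos Δλ = -0.028668
θ = atan2(y, x) = -102.1905° → 257.8095° (mod 360°)

257.8°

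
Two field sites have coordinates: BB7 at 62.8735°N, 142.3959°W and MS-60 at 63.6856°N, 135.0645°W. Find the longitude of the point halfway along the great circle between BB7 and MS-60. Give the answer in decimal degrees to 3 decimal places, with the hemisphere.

138.782°W

Bx = cos φ₂ cos Δλ = 0.439672,  By = cos φ₂ sin Δλ = 0.056568
φₘ = atan2(sin φ₁ + sin φ₂, √((cos φ₁ + Bx)² + By²)) = 63.32664°
λₘ = λ₁ + atan2(By, cos φ₁ + Bx) = -138.78188°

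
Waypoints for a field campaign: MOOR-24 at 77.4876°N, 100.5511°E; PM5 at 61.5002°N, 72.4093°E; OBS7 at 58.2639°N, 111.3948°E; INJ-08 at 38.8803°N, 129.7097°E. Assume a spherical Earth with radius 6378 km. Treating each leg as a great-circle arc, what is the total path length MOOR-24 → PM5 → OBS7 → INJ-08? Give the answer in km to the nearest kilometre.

6743 km

MOOR-24→PM5: c = 0.320426 rad, d = 2043.67 km
PM5→OBS7: c = 0.340728 rad, d = 2173.16 km
OBS7→INJ-08: c = 0.396093 rad, d = 2526.28 km
Total = 2043.67 + 2173.16 + 2526.28 = 6743.12 km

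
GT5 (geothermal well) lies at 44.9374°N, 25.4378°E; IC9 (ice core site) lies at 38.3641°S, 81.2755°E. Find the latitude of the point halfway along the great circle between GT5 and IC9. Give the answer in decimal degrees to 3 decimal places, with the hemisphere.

3.717°N

Bx = cos φ₂ cos Δλ = 0.440293,  By = cos φ₂ sin Δλ = 0.648789
φₘ = atan2(sin φ₁ + sin φ₂, √((cos φ₁ + Bx)² + By²)) = 3.71706°
λₘ = λ₁ + atan2(By, cos φ₁ + Bx) = 54.90698°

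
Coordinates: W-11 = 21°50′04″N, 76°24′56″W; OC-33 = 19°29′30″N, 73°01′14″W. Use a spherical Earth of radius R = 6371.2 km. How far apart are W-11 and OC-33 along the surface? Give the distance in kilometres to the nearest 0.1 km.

W-11: φ = +21.83444°, λ = -76.41556°
OC-33: φ = +19.49167°, λ = -73.02056°
Δφ = -2.3428°,  Δλ = 3.3950°
a = sin²(Δφ/2) + cos φ₁ cos φ₂ sin²(Δλ/2) = 0.001186
c = 2·arcsin(√a) = 0.068884 rad = 3.9468°
d = R·c = 6371.2 × 0.068884 = 438.9 km

438.9 km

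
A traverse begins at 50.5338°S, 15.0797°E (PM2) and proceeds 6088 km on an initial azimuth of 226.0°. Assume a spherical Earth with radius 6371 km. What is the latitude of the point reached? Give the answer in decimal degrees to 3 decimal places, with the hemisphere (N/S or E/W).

δ = d/R = 6088/6371 = 0.955580 rad
φ₂ = arcsin(sin φ₁ cos δ + cos φ₁ sin δ cos θ)
   = arcsin(-0.77200·0.57714 + 0.63562·0.81665·-0.69466) = -53.71971°
λ₂ = λ₁ + atan2(sin θ sin δ cos φ₁, cos δ − sin φ₁ sin φ₂) = -81.82219°

53.720°S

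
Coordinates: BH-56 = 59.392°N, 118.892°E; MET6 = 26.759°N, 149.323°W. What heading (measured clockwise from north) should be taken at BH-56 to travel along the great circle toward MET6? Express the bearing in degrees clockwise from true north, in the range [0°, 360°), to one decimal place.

74.2°

Δλ = 91.7850°
y = sin Δλ · cos φ₂ = 0.892475
x = cos φ₁ sin φ₂ − sin φ₁ cos φ₂ cos Δλ = 0.253182
θ = atan2(y, x) = 74.1621° → 74.1621° (mod 360°)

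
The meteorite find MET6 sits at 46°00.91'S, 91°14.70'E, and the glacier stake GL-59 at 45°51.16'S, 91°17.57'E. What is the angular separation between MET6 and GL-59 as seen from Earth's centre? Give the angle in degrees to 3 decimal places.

MET6: φ = -46.01517°, λ = +91.24500°
GL-59: φ = -45.85267°, λ = +91.29283°
Δφ = 0.1625°,  Δλ = 0.0478°
a = sin²(Δφ/2) + cos φ₁ cos φ₂ sin²(Δλ/2) = 0.000002
c = 2·arcsin(√a) = 0.002895 rad = 0.1659°

0.166°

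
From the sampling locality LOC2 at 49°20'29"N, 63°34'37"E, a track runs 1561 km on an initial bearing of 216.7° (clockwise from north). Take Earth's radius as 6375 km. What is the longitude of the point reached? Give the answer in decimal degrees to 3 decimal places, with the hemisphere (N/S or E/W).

53.049°E

LOC2: φ = +49.34139°, λ = +63.57694°
δ = d/R = 1561/6375 = 0.244863 rad
φ₂ = arcsin(sin φ₁ cos δ + cos φ₁ sin δ cos θ)
   = arcsin(0.75861·0.97017 + 0.65155·0.24242·-0.80178) = 37.54145°
λ₂ = λ₁ + atan2(sin θ sin δ cos φ₁, cos δ − sin φ₁ sin φ₂) = 53.04892°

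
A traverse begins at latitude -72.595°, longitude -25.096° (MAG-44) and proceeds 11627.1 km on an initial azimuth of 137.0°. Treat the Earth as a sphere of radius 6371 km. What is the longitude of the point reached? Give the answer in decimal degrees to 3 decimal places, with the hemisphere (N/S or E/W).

δ = d/R = 11627.1/6371 = 1.825004 rad
φ₂ = arcsin(sin φ₁ cos δ + cos φ₁ sin δ cos θ)
   = arcsin(-0.95421·-0.25148 + 0.29912·0.96786·-0.73135) = 1.61764°
λ₂ = λ₁ + atan2(sin θ sin δ cos φ₁, cos δ − sin φ₁ sin φ₂) = 113.57788°

113.578°E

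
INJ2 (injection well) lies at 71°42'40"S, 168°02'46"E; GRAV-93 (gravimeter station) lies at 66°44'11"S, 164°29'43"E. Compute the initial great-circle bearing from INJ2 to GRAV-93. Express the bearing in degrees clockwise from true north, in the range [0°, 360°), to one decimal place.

344.1°

INJ2: φ = -71.71111°, λ = +168.04611°
GRAV-93: φ = -66.73639°, λ = +164.49528°
Δλ = -3.5508°
y = sin Δλ · cos φ₂ = -0.024462
x = cos φ₁ sin φ₂ − sin φ₁ cos φ₂ cos Δλ = 0.085996
θ = atan2(y, x) = -15.8784° → 344.1216° (mod 360°)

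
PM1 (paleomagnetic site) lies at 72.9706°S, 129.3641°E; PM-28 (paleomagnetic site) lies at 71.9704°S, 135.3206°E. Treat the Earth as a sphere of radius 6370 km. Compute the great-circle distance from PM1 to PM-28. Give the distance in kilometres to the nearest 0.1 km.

228.2 km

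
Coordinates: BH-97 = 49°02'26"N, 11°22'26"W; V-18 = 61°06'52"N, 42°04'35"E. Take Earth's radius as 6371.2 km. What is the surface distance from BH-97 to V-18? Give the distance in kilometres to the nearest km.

BH-97: φ = +49.04056°, λ = -11.37389°
V-18: φ = +61.11444°, λ = +42.07639°
Δφ = 12.0739°,  Δλ = 53.4503°
a = sin²(Δφ/2) + cos φ₁ cos φ₂ sin²(Δλ/2) = 0.075102
c = 2·arcsin(√a) = 0.555197 rad = 31.8105°
d = R·c = 6371.2 × 0.555197 = 3537.3 km

3537 km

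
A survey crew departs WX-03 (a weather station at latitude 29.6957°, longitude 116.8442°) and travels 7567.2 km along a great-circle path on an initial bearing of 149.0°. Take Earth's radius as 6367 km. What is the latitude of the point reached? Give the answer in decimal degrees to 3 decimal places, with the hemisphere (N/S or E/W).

30.400°S

δ = d/R = 7567.2/6367 = 1.188503 rad
φ₂ = arcsin(sin φ₁ cos δ + cos φ₁ sin δ cos θ)
   = arcsin(0.49539·0.37305 + 0.86867·0.92781·-0.85717) = -30.40023°
λ₂ = λ₁ + atan2(sin θ sin δ cos φ₁, cos δ − sin φ₁ sin φ₂) = 150.48821°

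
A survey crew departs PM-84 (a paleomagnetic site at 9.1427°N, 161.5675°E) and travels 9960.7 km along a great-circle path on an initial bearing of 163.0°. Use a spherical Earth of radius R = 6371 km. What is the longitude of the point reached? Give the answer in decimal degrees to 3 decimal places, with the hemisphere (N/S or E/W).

137.003°W

δ = d/R = 9960.7/6371 = 1.563444 rad
φ₂ = arcsin(sin φ₁ cos δ + cos φ₁ sin δ cos θ)
   = arcsin(0.15889·0.00735 + 0.98730·0.99997·-0.95630) = -70.55504°
λ₂ = λ₁ + atan2(sin θ sin δ cos φ₁, cos δ − sin φ₁ sin φ₂) = -137.00290°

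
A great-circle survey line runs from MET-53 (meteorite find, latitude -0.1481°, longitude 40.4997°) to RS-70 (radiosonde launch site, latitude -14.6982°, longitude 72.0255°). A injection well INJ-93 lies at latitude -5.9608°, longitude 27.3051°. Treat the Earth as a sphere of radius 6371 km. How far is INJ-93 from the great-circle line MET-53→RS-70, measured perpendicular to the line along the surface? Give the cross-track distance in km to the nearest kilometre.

δ₁₃ = central angle MET-53→INJ-93 = 0.251254 rad  (haversine)
θ₁₃ = bearing MET-53→INJ-93 = 245.944°,  θ₁₂ = bearing MET-53→RS-70 = 116.448°
dₓₜ = R·arcsin(sin δ₁₃ · sin(θ₁₃ − θ₁₂)) = 6371·arcsin(0.24862·sin(129.496°)) = 1229.911 km
|dₓₜ| = 1229.911 km

1230 km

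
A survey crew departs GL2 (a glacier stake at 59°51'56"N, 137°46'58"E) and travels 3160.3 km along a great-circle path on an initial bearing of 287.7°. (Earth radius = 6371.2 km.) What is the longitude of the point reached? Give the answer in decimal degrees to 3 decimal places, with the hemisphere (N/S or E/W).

GL2: φ = +59.86556°, λ = +137.78278°
δ = d/R = 3160.3/6371.2 = 0.496029 rad
φ₂ = arcsin(sin φ₁ cos δ + cos φ₁ sin δ cos θ)
   = arcsin(0.86485·0.87948 + 0.50203·0.47594·0.30403) = 56.43527°
λ₂ = λ₁ + atan2(sin θ sin δ cos φ₁, cos δ − sin φ₁ sin φ₂) = 82.68962°

82.690°E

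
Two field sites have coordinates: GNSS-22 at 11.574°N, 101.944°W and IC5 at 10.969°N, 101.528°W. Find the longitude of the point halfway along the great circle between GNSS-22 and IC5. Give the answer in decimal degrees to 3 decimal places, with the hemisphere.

Bx = cos φ₂ cos Δλ = 0.981704,  By = cos φ₂ sin Δλ = 0.007128
φₘ = atan2(sin φ₁ + sin φ₂, √((cos φ₁ + Bx)² + By²)) = 11.27157°
λₘ = λ₁ + atan2(By, cos φ₁ + Bx) = -101.73578°

101.736°W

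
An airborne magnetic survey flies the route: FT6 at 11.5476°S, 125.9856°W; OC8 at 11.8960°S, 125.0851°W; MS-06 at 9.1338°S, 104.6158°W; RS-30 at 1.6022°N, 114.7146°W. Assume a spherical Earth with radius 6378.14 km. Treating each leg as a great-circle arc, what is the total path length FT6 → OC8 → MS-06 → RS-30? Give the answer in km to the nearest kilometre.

4004 km

FT6→OC8: c = 0.016547 rad, d = 105.54 km
OC8→MS-06: c = 0.354451 rad, d = 2260.74 km
MS-06→RS-30: c = 0.256810 rad, d = 1637.97 km
Total = 105.54 + 2260.74 + 1637.97 = 4004.24 km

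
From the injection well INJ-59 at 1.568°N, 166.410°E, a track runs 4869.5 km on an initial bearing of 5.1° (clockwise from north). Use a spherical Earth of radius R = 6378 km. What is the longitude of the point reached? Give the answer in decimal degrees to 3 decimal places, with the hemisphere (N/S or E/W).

δ = d/R = 4869.5/6378 = 0.763484 rad
φ₂ = arcsin(sin φ₁ cos δ + cos φ₁ sin δ cos θ)
   = arcsin(0.02736·0.72243 + 0.99963·0.69144·0.99604) = 45.08990°
λ₂ = λ₁ + atan2(sin θ sin δ cos φ₁, cos δ − sin φ₁ sin φ₂) = 171.40459°

171.405°E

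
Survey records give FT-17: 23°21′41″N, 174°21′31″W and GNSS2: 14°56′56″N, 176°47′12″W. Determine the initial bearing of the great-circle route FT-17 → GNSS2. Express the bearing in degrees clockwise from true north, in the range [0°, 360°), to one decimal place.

195.7°

FT-17: φ = +23.36139°, λ = -174.35861°
GNSS2: φ = +14.94889°, λ = -176.78667°
Δλ = -2.4281°
y = sin Δλ · cos φ₂ = -0.040931
x = cos φ₁ sin φ₂ − sin φ₁ cos φ₂ cos Δλ = -0.145955
θ = atan2(y, x) = -164.3346° → 195.6654° (mod 360°)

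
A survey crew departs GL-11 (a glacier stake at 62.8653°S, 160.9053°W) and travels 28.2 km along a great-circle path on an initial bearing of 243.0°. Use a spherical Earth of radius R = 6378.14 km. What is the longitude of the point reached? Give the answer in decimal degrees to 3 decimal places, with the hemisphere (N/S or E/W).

161.402°W

δ = d/R = 28.2/6378.14 = 0.004421 rad
φ₂ = arcsin(sin φ₁ cos δ + cos φ₁ sin δ cos θ)
   = arcsin(-0.88994·0.99999 + 0.45608·0.00442·-0.45399) = -62.97944°
λ₂ = λ₁ + atan2(sin θ sin δ cos φ₁, cos δ − sin φ₁ sin φ₂) = -161.40213°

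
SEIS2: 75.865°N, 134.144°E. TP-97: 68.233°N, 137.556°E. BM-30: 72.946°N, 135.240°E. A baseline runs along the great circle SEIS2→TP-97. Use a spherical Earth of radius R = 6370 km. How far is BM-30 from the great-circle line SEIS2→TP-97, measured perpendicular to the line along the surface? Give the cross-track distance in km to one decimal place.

δ₁₃ = central angle SEIS2→BM-30 = 0.051203 rad  (haversine)
θ₁₃ = bearing SEIS2→BM-30 = 173.707°,  θ₁₂ = bearing SEIS2→TP-97 = 170.520°
dₓₜ = R·arcsin(sin δ₁₃ · sin(θ₁₃ − θ₁₂)) = 6370·arcsin(0.05118·sin(3.187°)) = 18.127 km
|dₓₜ| = 18.127 km

18.1 km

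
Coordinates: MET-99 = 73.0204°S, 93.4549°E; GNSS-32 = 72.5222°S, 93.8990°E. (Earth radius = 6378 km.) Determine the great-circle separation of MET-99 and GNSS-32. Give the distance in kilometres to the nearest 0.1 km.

57.4 km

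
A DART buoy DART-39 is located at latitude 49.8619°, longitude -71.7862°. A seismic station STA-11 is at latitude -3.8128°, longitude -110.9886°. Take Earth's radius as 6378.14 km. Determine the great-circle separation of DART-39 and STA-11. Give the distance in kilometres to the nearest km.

7059 km

Δφ = -53.6747°,  Δλ = -39.2024°
a = sin²(Δφ/2) + cos φ₁ cos φ₂ sin²(Δλ/2) = 0.276202
c = 2·arcsin(√a) = 1.106722 rad = 63.4105°
d = R·c = 6378.14 × 1.106722 = 7058.8 km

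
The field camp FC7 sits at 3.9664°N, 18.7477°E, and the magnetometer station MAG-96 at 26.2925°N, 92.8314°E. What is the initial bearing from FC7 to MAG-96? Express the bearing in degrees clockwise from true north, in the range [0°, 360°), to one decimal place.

63.8°

Δλ = 74.0837°
y = sin Δλ · cos φ₂ = 0.862174
x = cos φ₁ sin φ₂ − sin φ₁ cos φ₂ cos Δλ = 0.424886
θ = atan2(y, x) = 63.7656° → 63.7656° (mod 360°)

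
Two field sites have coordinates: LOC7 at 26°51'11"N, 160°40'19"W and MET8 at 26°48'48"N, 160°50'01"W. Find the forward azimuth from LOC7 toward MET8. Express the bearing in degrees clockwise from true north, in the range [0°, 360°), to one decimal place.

LOC7: φ = +26.85306°, λ = -160.67194°
MET8: φ = +26.81333°, λ = -160.83361°
Δλ = -0.1617°
y = sin Δλ · cos φ₂ = -0.002518
x = cos φ₁ sin φ₂ − sin φ₁ cos φ₂ cos Δλ = -0.000692
θ = atan2(y, x) = -105.3586° → 254.6414° (mod 360°)

254.6°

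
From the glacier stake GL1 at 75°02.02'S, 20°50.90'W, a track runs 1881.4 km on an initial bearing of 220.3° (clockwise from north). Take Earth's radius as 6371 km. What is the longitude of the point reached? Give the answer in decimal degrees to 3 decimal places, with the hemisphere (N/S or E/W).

101.011°W

GL1: φ = -75.03367°, λ = -20.84833°
δ = d/R = 1881.4/6371 = 0.295307 rad
φ₂ = arcsin(sin φ₁ cos δ + cos φ₁ sin δ cos θ)
   = arcsin(-0.96608·0.95671 + 0.25825·0.29103·-0.76267) = -78.98615°
λ₂ = λ₁ + atan2(sin θ sin δ cos φ₁, cos δ − sin φ₁ sin φ₂) = -101.01119°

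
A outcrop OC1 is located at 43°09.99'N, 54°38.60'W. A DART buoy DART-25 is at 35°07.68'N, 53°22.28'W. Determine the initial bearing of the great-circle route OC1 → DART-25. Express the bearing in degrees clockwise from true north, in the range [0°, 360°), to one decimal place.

OC1: φ = +43.16650°, λ = -54.64333°
DART-25: φ = +35.12800°, λ = -53.37133°
Δλ = 1.2720°
y = sin Δλ · cos φ₂ = 0.018156
x = cos φ₁ sin φ₂ − sin φ₁ cos φ₂ cos Δλ = -0.139701
θ = atan2(y, x) = 172.5953° → 172.5953° (mod 360°)

172.6°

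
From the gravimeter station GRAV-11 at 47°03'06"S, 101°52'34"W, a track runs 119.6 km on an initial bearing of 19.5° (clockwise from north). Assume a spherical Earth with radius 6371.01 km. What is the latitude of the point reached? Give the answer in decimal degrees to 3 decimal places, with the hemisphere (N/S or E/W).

GRAV-11: φ = -47.05167°, λ = -101.87611°
δ = d/R = 119.6/6371.01 = 0.018773 rad
φ₂ = arcsin(sin φ₁ cos δ + cos φ₁ sin δ cos θ)
   = arcsin(-0.73197·0.99982 + 0.68134·0.01877·0.94264) = -46.03659°
λ₂ = λ₁ + atan2(sin θ sin δ cos φ₁, cos δ − sin φ₁ sin φ₂) = -101.35894°

46.037°S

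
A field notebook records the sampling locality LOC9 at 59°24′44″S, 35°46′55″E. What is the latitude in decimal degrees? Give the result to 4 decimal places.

59.4122°S

59° + 24′/60 + 44″/3600 = 59 + 0.40000 + 0.01222 = 59.4122°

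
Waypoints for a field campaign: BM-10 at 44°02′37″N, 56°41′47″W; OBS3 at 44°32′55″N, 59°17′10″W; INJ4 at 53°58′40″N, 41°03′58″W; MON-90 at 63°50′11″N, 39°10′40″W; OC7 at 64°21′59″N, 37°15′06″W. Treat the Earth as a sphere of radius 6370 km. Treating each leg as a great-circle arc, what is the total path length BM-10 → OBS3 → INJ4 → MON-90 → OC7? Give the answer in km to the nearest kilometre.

BM-10: φ = +44.04361°, λ = -56.69639°
OBS3: φ = +44.54861°, λ = -59.28611°
INJ4: φ = +53.97778°, λ = -41.06611°
MON-90: φ = +63.83639°, λ = -39.17778°
OC7: φ = +64.36639°, λ = -37.25167°
BM-10→OBS3: c = 0.033528 rad, d = 213.58 km
OBS3→INJ4: c = 0.263532 rad, d = 1678.70 km
INJ4→MON-90: c = 0.172886 rad, d = 1101.28 km
MON-90→OC7: c = 0.017353 rad, d = 110.54 km
Total = 213.58 + 1678.70 + 1101.28 + 110.54 = 3104.10 km

3104 km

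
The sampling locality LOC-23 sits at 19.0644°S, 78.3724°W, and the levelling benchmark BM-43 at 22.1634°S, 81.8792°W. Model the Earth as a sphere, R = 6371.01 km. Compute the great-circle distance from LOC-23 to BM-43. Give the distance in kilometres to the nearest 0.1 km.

501.9 km

Δφ = -3.0990°,  Δλ = -3.5068°
a = sin²(Δφ/2) + cos φ₁ cos φ₂ sin²(Δλ/2) = 0.001551
c = 2·arcsin(√a) = 0.078778 rad = 4.5136°
d = R·c = 6371.01 × 0.078778 = 501.9 km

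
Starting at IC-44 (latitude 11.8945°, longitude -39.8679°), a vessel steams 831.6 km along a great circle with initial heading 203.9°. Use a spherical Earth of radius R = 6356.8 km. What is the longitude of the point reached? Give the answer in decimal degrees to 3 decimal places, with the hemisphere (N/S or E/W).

δ = d/R = 831.6/6356.8 = 0.130821 rad
φ₂ = arcsin(sin φ₁ cos δ + cos φ₁ sin δ cos θ)
   = arcsin(0.20611·0.99146 + 0.97853·0.13045·-0.91425) = 5.02828°
λ₂ = λ₁ + atan2(sin θ sin δ cos φ₁, cos δ − sin φ₁ sin φ₂) = -42.90910°

42.909°W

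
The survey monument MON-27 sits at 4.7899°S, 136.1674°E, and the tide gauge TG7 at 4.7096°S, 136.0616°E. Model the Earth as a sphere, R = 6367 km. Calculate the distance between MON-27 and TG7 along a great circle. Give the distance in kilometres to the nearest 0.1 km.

14.7 km

Δφ = 0.0803°,  Δλ = -0.1058°
a = sin²(Δφ/2) + cos φ₁ cos φ₂ sin²(Δλ/2) = 0.000001
c = 2·arcsin(√a) = 0.002313 rad = 0.1325°
d = R·c = 6367 × 0.002313 = 14.7 km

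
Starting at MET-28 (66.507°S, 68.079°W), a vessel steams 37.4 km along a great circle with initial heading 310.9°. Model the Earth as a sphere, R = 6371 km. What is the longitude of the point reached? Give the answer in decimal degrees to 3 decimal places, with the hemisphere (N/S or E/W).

δ = d/R = 37.4/6371 = 0.005870 rad
φ₂ = arcsin(sin φ₁ cos δ + cos φ₁ sin δ cos θ)
   = arcsin(-0.91711·0.99998 + 0.39864·0.00587·0.65474) = -66.28549°
λ₂ = λ₁ + atan2(sin θ sin δ cos φ₁, cos δ − sin φ₁ sin φ₂) = -68.71114°

68.711°W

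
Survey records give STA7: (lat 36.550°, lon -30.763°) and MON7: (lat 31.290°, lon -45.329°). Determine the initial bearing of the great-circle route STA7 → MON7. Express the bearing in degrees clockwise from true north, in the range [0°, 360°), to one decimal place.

250.7°

Δλ = -14.5660°
y = sin Δλ · cos φ₂ = -0.214915
x = cos φ₁ sin φ₂ − sin φ₁ cos φ₂ cos Δλ = -0.075318
θ = atan2(y, x) = -109.3134° → 250.6866° (mod 360°)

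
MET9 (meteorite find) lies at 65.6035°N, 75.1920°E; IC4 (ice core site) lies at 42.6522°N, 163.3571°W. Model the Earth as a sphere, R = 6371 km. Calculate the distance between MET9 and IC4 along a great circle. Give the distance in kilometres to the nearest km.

Δφ = -22.9513°,  Δλ = 121.4509°
a = sin²(Δφ/2) + cos φ₁ cos φ₂ sin²(Δλ/2) = 0.270730
c = 2·arcsin(√a) = 1.094445 rad = 62.7071°
d = R·c = 6371 × 1.094445 = 6972.7 km

6973 km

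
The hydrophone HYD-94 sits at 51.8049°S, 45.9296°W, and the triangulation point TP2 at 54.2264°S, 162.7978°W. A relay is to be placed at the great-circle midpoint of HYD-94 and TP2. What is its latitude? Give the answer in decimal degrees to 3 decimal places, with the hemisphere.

68.463°S

Bx = cos φ₂ cos Δλ = -0.264197,  By = cos φ₂ sin Δλ = -0.521477
φₘ = atan2(sin φ₁ + sin φ₂, √((cos φ₁ + Bx)² + By²)) = -68.46300°
λₘ = λ₁ + atan2(By, cos φ₁ + Bx) = -101.74847°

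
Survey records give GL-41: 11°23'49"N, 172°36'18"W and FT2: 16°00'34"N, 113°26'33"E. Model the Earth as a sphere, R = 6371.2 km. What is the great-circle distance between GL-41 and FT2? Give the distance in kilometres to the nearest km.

GL-41: φ = +11.39694°, λ = -172.60500°
FT2: φ = +16.00944°, λ = +113.44250°
Δφ = 4.6125°,  Δλ = -73.9525°
a = sin²(Δφ/2) + cos φ₁ cos φ₂ sin²(Δλ/2) = 0.342514
c = 2·arcsin(√a) = 1.250369 rad = 71.6409°
d = R·c = 6371.2 × 1.250369 = 7966.4 km

7966 km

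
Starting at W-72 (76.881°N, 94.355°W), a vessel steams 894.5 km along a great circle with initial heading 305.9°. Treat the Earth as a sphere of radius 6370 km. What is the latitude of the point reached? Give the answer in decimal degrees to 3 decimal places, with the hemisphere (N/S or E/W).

79.402°N

δ = d/R = 894.5/6370 = 0.140424 rad
φ₂ = arcsin(sin φ₁ cos δ + cos φ₁ sin δ cos θ)
   = arcsin(0.97390·0.99016 + 0.22697·0.13996·0.58637) = 79.40216°
λ₂ = λ₁ + atan2(sin θ sin δ cos φ₁, cos δ − sin φ₁ sin φ₂) = -132.41303°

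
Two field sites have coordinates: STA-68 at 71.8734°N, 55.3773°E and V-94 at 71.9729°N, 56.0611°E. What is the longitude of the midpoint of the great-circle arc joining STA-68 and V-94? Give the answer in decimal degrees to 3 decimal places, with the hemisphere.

55.718°E

Bx = cos φ₂ cos Δλ = 0.309445,  By = cos φ₂ sin Δλ = 0.003693
φₘ = atan2(sin φ₁ + sin φ₂, √((cos φ₁ + Bx)² + By²)) = 71.92345°
λₘ = λ₁ + atan2(By, cos φ₁ + Bx) = 55.71829°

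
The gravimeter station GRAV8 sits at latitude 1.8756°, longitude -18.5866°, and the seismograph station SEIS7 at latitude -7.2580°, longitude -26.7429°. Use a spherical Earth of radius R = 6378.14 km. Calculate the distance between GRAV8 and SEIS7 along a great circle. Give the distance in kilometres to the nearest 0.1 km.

Δφ = -9.1336°,  Δλ = -8.1563°
a = sin²(Δφ/2) + cos φ₁ cos φ₂ sin²(Δλ/2) = 0.011354
c = 2·arcsin(√a) = 0.213515 rad = 12.2335°
d = R·c = 6378.14 × 0.213515 = 1361.8 km

1361.8 km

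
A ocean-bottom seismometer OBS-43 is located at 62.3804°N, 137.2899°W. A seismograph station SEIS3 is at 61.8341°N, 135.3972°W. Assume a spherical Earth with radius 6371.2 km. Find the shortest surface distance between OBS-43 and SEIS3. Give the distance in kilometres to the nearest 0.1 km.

115.7 km

Δφ = -0.5463°,  Δλ = 1.8927°
a = sin²(Δφ/2) + cos φ₁ cos φ₂ sin²(Δλ/2) = 0.000082
c = 2·arcsin(√a) = 0.018157 rad = 1.0403°
d = R·c = 6371.2 × 0.018157 = 115.7 km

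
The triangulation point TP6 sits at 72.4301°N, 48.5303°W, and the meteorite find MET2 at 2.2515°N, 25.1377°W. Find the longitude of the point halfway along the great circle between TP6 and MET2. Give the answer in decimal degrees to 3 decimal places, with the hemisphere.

30.502°W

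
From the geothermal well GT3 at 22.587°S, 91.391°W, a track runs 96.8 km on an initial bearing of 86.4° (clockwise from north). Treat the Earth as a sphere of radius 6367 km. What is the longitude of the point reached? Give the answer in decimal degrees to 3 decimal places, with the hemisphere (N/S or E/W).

90.450°W

δ = d/R = 96.8/6367 = 0.015203 rad
φ₂ = arcsin(sin φ₁ cos δ + cos φ₁ sin δ cos θ)
   = arcsin(-0.38409·0.99988 + 0.92330·0.01520·0.06279) = -22.52956°
λ₂ = λ₁ + atan2(sin θ sin δ cos φ₁, cos δ − sin φ₁ sin φ₂) = -90.44979°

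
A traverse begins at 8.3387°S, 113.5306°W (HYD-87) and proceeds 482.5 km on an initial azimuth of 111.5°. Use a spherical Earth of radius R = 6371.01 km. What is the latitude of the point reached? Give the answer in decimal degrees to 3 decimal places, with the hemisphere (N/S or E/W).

9.907°S

δ = d/R = 482.5/6371.01 = 0.075734 rad
φ₂ = arcsin(sin φ₁ cos δ + cos φ₁ sin δ cos θ)
   = arcsin(-0.14502·0.99713 + 0.98943·0.07566·-0.36650) = -9.90678°
λ₂ = λ₁ + atan2(sin θ sin δ cos φ₁, cos δ − sin φ₁ sin φ₂) = -109.43263°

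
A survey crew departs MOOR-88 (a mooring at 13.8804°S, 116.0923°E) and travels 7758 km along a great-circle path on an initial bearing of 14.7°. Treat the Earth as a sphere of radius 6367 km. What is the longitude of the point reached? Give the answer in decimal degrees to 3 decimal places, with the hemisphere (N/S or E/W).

139.401°E

δ = d/R = 7758/6367 = 1.218470 rad
φ₂ = arcsin(sin φ₁ cos δ + cos φ₁ sin δ cos θ)
   = arcsin(-0.23990·0.34508 + 0.97080·0.93857·0.96727) = 52.99250°
λ₂ = λ₁ + atan2(sin θ sin δ cos φ₁, cos δ − sin φ₁ sin φ₂) = 139.40097°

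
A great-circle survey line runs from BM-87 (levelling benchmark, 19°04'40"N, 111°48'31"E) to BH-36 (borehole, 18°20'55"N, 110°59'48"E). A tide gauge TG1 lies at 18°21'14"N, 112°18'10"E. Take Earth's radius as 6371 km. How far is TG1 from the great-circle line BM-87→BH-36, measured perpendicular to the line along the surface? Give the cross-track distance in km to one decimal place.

BM-87: φ = +19.07778°, λ = +111.80861°
BH-36: φ = +18.34861°, λ = +110.99667°
TG1: φ = +18.35389°, λ = +112.30278°
δ₁₃ = central angle BM-87→TG1 = 0.015045 rad  (haversine)
θ₁₃ = bearing BM-87→TG1 = 147.035°,  θ₁₂ = bearing BM-87→BH-36 = 226.655°
dₓₜ = R·arcsin(sin δ₁₃ · sin(θ₁₃ − θ₁₂)) = 6371·arcsin(0.01504·sin(-79.619°)) = -94.283 km
|dₓₜ| = 94.283 km

94.3 km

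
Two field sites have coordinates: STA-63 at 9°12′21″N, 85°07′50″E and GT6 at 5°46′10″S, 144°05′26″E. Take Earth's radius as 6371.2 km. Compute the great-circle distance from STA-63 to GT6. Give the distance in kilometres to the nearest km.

STA-63: φ = +9.20583°, λ = +85.13056°
GT6: φ = -5.76944°, λ = +144.09056°
Δφ = -14.9753°,  Δλ = 58.9600°
a = sin²(Δφ/2) + cos φ₁ cos φ₂ sin²(Δλ/2) = 0.254833
c = 2·arcsin(√a) = 1.058323 rad = 60.6374°
d = R·c = 6371.2 × 1.058323 = 6742.8 km

6743 km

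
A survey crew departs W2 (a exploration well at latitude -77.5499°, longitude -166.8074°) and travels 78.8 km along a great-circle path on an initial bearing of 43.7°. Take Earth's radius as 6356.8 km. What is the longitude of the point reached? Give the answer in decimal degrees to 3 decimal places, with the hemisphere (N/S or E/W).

164.621°W

δ = d/R = 78.8/6356.8 = 0.012396 rad
φ₂ = arcsin(sin φ₁ cos δ + cos φ₁ sin δ cos θ)
   = arcsin(-0.97648·0.99992 + 0.21559·0.01240·0.72297) = -77.02728°
λ₂ = λ₁ + atan2(sin θ sin δ cos φ₁, cos δ − sin φ₁ sin φ₂) = -164.62106°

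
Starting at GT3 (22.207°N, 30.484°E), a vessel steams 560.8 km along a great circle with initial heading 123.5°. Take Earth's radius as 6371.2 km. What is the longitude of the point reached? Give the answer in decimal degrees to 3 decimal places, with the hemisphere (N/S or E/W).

δ = d/R = 560.8/6371.2 = 0.088021 rad
φ₂ = arcsin(sin φ₁ cos δ + cos φ₁ sin δ cos θ)
   = arcsin(0.37795·0.99613 + 0.92582·0.08791·-0.55194) = 19.36411°
λ₂ = λ₁ + atan2(sin θ sin δ cos φ₁, cos δ − sin φ₁ sin φ₂) = 34.94039°

34.940°E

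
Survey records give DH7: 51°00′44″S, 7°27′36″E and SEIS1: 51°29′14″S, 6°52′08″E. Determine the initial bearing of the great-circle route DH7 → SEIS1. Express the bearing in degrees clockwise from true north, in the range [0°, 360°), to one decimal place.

217.7°

DH7: φ = -51.01222°, λ = +7.46000°
SEIS1: φ = -51.48722°, λ = +6.86889°
Δλ = -0.5911°
y = sin Δλ · cos φ₂ = -0.006424
x = cos φ₁ sin φ₂ − sin φ₁ cos φ₂ cos Δλ = -0.008316
θ = atan2(y, x) = -142.3140° → 217.6860° (mod 360°)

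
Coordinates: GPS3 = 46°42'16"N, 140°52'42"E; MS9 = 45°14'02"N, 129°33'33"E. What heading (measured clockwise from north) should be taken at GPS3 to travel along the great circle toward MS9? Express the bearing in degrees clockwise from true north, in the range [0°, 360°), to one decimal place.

GPS3: φ = +46.70444°, λ = +140.87833°
MS9: φ = +45.23389°, λ = +129.55917°
Δλ = -11.3192°
y = sin Δλ · cos φ₂ = -0.138219
x = cos φ₁ sin φ₂ − sin φ₁ cos φ₂ cos Δλ = -0.015694
θ = atan2(y, x) = -96.4778° → 263.5222° (mod 360°)

263.5°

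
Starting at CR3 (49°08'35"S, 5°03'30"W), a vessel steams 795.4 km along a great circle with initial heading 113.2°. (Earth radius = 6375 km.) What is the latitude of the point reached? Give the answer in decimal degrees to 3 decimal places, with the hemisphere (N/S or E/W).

CR3: φ = -49.14306°, λ = -5.05833°
δ = d/R = 795.4/6375 = 0.124769 rad
φ₂ = arcsin(sin φ₁ cos δ + cos φ₁ sin δ cos θ)
   = arcsin(-0.75635·0.99223 + 0.65417·0.12445·-0.39394) = -51.49337°
λ₂ = λ₁ + atan2(sin θ sin δ cos φ₁, cos δ − sin φ₁ sin φ₂) = 5.52789°

51.493°S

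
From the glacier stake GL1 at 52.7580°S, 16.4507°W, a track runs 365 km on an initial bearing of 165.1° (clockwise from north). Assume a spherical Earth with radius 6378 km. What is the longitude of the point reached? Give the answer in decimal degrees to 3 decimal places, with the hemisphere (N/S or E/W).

14.947°W

δ = d/R = 365/6378 = 0.057228 rad
φ₂ = arcsin(sin φ₁ cos δ + cos φ₁ sin δ cos θ)
   = arcsin(-0.79609·0.99836 + 0.60518·0.05720·-0.96638) = -55.91774°
λ₂ = λ₁ + atan2(sin θ sin δ cos φ₁, cos δ − sin φ₁ sin φ₂) = -14.94681°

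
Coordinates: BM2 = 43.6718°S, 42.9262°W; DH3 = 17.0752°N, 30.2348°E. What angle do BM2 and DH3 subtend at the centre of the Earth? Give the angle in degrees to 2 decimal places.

90.14°

Δφ = 60.7470°,  Δλ = 73.1610°
a = sin²(Δφ/2) + cos φ₁ cos φ₂ sin²(Δλ/2) = 0.501231
c = 2·arcsin(√a) = 1.573259 rad = 90.1411°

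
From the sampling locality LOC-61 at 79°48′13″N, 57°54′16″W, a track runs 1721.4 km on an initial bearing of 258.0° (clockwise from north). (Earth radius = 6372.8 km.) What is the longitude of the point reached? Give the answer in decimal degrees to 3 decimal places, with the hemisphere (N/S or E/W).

107.116°W

LOC-61: φ = +79.80361°, λ = -57.90444°
δ = d/R = 1721.4/6372.8 = 0.270117 rad
φ₂ = arcsin(sin φ₁ cos δ + cos φ₁ sin δ cos θ)
   = arcsin(0.98421·0.96374 + 0.17702·0.26684·-0.20791) = 69.83403°
λ₂ = λ₁ + atan2(sin θ sin δ cos φ₁, cos δ − sin φ₁ sin φ₂) = -107.11609°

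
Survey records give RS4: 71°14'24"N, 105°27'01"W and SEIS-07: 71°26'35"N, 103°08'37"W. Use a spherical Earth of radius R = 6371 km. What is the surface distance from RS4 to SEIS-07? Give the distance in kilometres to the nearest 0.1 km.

85.1 km

RS4: φ = +71.24000°, λ = -105.45028°
SEIS-07: φ = +71.44306°, λ = -103.14361°
Δφ = 0.2031°,  Δλ = 2.3067°
a = sin²(Δφ/2) + cos φ₁ cos φ₂ sin²(Δλ/2) = 0.000045
c = 2·arcsin(√a) = 0.013358 rad = 0.7653°
d = R·c = 6371 × 0.013358 = 85.1 km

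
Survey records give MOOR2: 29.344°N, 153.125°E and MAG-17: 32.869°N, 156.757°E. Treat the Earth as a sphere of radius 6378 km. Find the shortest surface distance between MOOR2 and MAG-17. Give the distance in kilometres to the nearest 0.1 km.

523.2 km

Δφ = 3.5250°,  Δλ = 3.6320°
a = sin²(Δφ/2) + cos φ₁ cos φ₂ sin²(Δλ/2) = 0.001681
c = 2·arcsin(√a) = 0.082028 rad = 4.6999°
d = R·c = 6378 × 0.082028 = 523.2 km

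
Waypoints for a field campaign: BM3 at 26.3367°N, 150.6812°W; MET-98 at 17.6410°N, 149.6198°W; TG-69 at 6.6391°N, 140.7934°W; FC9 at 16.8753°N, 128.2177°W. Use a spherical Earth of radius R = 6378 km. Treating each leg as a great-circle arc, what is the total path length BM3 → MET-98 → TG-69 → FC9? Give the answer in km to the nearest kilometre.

BM3→MET-98: c = 0.152735 rad, d = 974.14 km
MET-98→TG-69: c = 0.243868 rad, d = 1555.39 km
TG-69→FC9: c = 0.279187 rad, d = 1780.66 km
Total = 974.14 + 1555.39 + 1780.66 = 4310.19 km

4310 km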